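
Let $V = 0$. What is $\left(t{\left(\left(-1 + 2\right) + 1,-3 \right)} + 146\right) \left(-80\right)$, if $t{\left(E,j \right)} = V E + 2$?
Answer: $-11840$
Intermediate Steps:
$t{\left(E,j \right)} = 2$ ($t{\left(E,j \right)} = 0 E + 2 = 0 + 2 = 2$)
$\left(t{\left(\left(-1 + 2\right) + 1,-3 \right)} + 146\right) \left(-80\right) = \left(2 + 146\right) \left(-80\right) = 148 \left(-80\right) = -11840$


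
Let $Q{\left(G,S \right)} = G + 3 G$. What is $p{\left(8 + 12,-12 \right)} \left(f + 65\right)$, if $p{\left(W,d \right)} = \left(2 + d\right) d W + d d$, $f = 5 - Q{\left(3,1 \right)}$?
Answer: $147552$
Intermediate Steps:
$Q{\left(G,S \right)} = 4 G$
$f = -7$ ($f = 5 - 4 \cdot 3 = 5 - 12 = -7$)
$p{\left(W,d \right)} = d^{2} + W d \left(2 + d\right)$ ($p{\left(W,d \right)} = d \left(2 + d\right) W + d^{2} = W d \left(2 + d\right) + d^{2} = d^{2} + W d \left(2 + d\right)$)
$p{\left(8 + 12,-12 \right)} \left(f + 65\right) = - 12 \left(-12 + 2 \left(8 + 12\right) + \left(8 + 12\right) \left(-12\right)\right) \left(-7 + 65\right) = - 12 \left(-12 + 2 \cdot 20 + 20 \left(-12\right)\right) 58 = - 12 \left(-12 + 40 - 240\right) 58 = \left(-12\right) \left(-212\right) 58 = 2544 \cdot 58 = 147552$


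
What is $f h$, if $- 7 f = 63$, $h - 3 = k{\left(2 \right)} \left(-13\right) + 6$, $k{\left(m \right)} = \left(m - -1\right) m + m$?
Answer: $855$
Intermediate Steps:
$k{\left(m \right)} = m + m \left(1 + m\right)$ ($k{\left(m \right)} = \left(m + 1\right) m + m = \left(1 + m\right) m + m = m \left(1 + m\right) + m = m + m \left(1 + m\right)$)
$h = -95$ ($h = 3 + \left(2 \left(2 + 2\right) \left(-13\right) + 6\right) = 3 + \left(2 \cdot 4 \left(-13\right) + 6\right) = 3 + \left(8 \left(-13\right) + 6\right) = 3 + \left(-104 + 6\right) = 3 - 98 = -95$)
$f = -9$ ($f = \left(- \frac{1}{7}\right) 63 = -9$)
$f h = \left(-9\right) \left(-95\right) = 855$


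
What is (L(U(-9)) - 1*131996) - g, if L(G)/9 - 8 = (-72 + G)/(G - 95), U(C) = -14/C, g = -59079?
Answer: -61256939/841 ≈ -72838.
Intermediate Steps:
L(G) = 72 + 9*(-72 + G)/(-95 + G) (L(G) = 72 + 9*((-72 + G)/(G - 95)) = 72 + 9*((-72 + G)/(-95 + G)) = 72 + 9*(-72 + G)/(-95 + G))
(L(U(-9)) - 1*131996) - g = (9*(-832 + 9*(-14/(-9)))/(-95 - 14/(-9)) - 1*131996) - 1*(-59079) = (9*(-832 + 9*(-14*(-⅑)))/(-95 - 14*(-⅑)) - 131996) + 59079 = (9*(-832 + 9*(14/9))/(-95 + 14/9) - 131996) + 59079 = (9*(-832 + 14)/(-841/9) - 131996) + 59079 = (9*(-9/841)*(-818) - 131996) + 59079 = (66258/841 - 131996) + 59079 = -110942378/841 + 59079 = -61256939/841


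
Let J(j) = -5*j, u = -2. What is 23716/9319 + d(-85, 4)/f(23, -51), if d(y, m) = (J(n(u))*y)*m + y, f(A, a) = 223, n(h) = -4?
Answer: -58872647/2078137 ≈ -28.330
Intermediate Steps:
d(y, m) = y + 20*m*y (d(y, m) = ((-5*(-4))*y)*m + y = (20*y)*m + y = 20*m*y + y = y + 20*m*y)
23716/9319 + d(-85, 4)/f(23, -51) = 23716/9319 - 85*(1 + 20*4)/223 = 23716*(1/9319) - 85*(1 + 80)*(1/223) = 23716/9319 - 85*81*(1/223) = 23716/9319 - 6885*1/223 = 23716/9319 - 6885/223 = -58872647/2078137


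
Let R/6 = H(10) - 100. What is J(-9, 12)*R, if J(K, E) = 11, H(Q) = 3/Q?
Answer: -32901/5 ≈ -6580.2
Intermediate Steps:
R = -2991/5 (R = 6*(3/10 - 100) = 6*(-997/10) = -2991/5 ≈ -598.20)
J(-9, 12)*R = 11*(-2991/5) = -32901/5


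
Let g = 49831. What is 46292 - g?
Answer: -3539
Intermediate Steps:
46292 - g = 46292 - 1*49831 = 46292 - 49831 = -3539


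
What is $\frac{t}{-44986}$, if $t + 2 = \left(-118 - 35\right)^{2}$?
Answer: $- \frac{23407}{44986} \approx -0.52032$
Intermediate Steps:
$t = 23407$ ($t = -2 + \left(-118 - 35\right)^{2} = -2 + \left(-153\right)^{2} = -2 + 23409 = 23407$)
$\frac{t}{-44986} = \frac{23407}{-44986} = 23407 \left(- \frac{1}{44986}\right) = - \frac{23407}{44986}$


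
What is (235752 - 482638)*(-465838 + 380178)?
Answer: 21148254760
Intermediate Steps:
(235752 - 482638)*(-465838 + 380178) = -246886*(-85660) = 21148254760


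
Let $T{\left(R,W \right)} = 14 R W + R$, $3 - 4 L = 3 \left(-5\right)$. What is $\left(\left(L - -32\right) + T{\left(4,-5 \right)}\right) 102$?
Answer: $-24429$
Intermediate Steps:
$L = \frac{9}{2}$ ($L = \frac{3}{4} - \frac{3 \left(-5\right)}{4} = \frac{3}{4} - - \frac{15}{4} = \frac{3}{4} + \frac{15}{4} = \frac{9}{2} \approx 4.5$)
$T{\left(R,W \right)} = R + 14 R W$ ($T{\left(R,W \right)} = 14 R W + R = R + 14 R W$)
$\left(\left(L - -32\right) + T{\left(4,-5 \right)}\right) 102 = \left(\left(\frac{9}{2} - -32\right) + 4 \left(1 + 14 \left(-5\right)\right)\right) 102 = \left(\left(\frac{9}{2} + 32\right) + 4 \left(1 - 70\right)\right) 102 = \left(\frac{73}{2} + 4 \left(-69\right)\right) 102 = \left(\frac{73}{2} - 276\right) 102 = \left(- \frac{479}{2}\right) 102 = -24429$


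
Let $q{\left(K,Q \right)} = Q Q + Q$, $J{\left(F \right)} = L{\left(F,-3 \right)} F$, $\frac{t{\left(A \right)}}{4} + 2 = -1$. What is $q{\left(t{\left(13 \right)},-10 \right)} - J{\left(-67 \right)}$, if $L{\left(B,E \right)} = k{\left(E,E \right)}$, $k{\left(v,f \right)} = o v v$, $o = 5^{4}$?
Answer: $376965$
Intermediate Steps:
$t{\left(A \right)} = -12$ ($t{\left(A \right)} = -8 + 4 \left(-1\right) = -8 - 4 = -12$)
$o = 625$
$k{\left(v,f \right)} = 625 v^{2}$ ($k{\left(v,f \right)} = 625 v v = 625 v^{2}$)
$L{\left(B,E \right)} = 625 E^{2}$
$J{\left(F \right)} = 5625 F$ ($J{\left(F \right)} = 625 \left(-3\right)^{2} F = 625 \cdot 9 F = 5625 F$)
$q{\left(K,Q \right)} = Q + Q^{2}$ ($q{\left(K,Q \right)} = Q^{2} + Q = Q + Q^{2}$)
$q{\left(t{\left(13 \right)},-10 \right)} - J{\left(-67 \right)} = - 10 \left(1 - 10\right) - 5625 \left(-67\right) = \left(-10\right) \left(-9\right) - -376875 = 90 + 376875 = 376965$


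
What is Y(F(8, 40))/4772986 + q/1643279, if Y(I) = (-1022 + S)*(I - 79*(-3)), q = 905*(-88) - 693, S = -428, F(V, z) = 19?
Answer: -45155156779/356515802777 ≈ -0.12666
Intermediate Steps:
q = -80333 (q = -79640 - 693 = -80333)
Y(I) = -343650 - 1450*I (Y(I) = (-1022 - 428)*(I - 79*(-3)) = -1450*(I + 237) = -1450*(237 + I) = -343650 - 1450*I)
Y(F(8, 40))/4772986 + q/1643279 = (-343650 - 1450*19)/4772986 - 80333/1643279 = (-343650 - 27550)*(1/4772986) - 80333*1/1643279 = -371200*1/4772986 - 7303/149389 = -185600/2386493 - 7303/149389 = -45155156779/356515802777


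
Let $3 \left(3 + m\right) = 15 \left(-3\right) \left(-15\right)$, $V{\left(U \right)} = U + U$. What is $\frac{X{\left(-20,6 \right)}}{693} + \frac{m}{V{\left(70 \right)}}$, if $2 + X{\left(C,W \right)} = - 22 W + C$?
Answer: $\frac{859}{630} \approx 1.3635$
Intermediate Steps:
$X{\left(C,W \right)} = -2 + C - 22 W$ ($X{\left(C,W \right)} = -2 + \left(- 22 W + C\right) = -2 + \left(C - 22 W\right) = -2 + C - 22 W$)
$V{\left(U \right)} = 2 U$
$m = 222$ ($m = -3 + \frac{15 \left(-3\right) \left(-15\right)}{3} = -3 + \frac{\left(-45\right) \left(-15\right)}{3} = -3 + \frac{1}{3} \cdot 675 = -3 + 225 = 222$)
$\frac{X{\left(-20,6 \right)}}{693} + \frac{m}{V{\left(70 \right)}} = \frac{-2 - 20 - 132}{693} + \frac{222}{2 \cdot 70} = \left(-2 - 20 - 132\right) \frac{1}{693} + \frac{222}{140} = \left(-154\right) \frac{1}{693} + 222 \cdot \frac{1}{140} = - \frac{2}{9} + \frac{111}{70} = \frac{859}{630}$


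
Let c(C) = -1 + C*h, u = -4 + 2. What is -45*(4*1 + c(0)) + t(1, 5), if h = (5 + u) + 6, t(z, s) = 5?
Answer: -130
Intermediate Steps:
u = -2
h = 9 (h = (5 - 2) + 6 = 3 + 6 = 9)
c(C) = -1 + 9*C (c(C) = -1 + C*9 = -1 + 9*C)
-45*(4*1 + c(0)) + t(1, 5) = -45*(4*1 + (-1 + 9*0)) + 5 = -45*(4 + (-1 + 0)) + 5 = -45*(4 - 1) + 5 = -45*3 + 5 = -135 + 5 = -130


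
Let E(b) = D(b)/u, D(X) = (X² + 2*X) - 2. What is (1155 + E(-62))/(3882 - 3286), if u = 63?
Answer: 76483/37548 ≈ 2.0369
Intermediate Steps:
D(X) = -2 + X² + 2*X
E(b) = -2/63 + b²/63 + 2*b/63 (E(b) = (-2 + b² + 2*b)/63 = (-2 + b² + 2*b)*(1/63) = -2/63 + b²/63 + 2*b/63)
(1155 + E(-62))/(3882 - 3286) = (1155 + (-2/63 + (1/63)*(-62)² + (2/63)*(-62)))/(3882 - 3286) = (1155 + (-2/63 + (1/63)*3844 - 124/63))/596 = (1155 + (-2/63 + 3844/63 - 124/63))*(1/596) = (1155 + 3718/63)*(1/596) = (76483/63)*(1/596) = 76483/37548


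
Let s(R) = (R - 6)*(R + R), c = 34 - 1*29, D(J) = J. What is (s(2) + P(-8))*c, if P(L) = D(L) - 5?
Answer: -145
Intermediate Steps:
c = 5 (c = 34 - 29 = 5)
s(R) = 2*R*(-6 + R) (s(R) = (-6 + R)*(2*R) = 2*R*(-6 + R))
P(L) = -5 + L (P(L) = L - 5 = -5 + L)
(s(2) + P(-8))*c = (2*2*(-6 + 2) + (-5 - 8))*5 = (2*2*(-4) - 13)*5 = (-16 - 13)*5 = -29*5 = -145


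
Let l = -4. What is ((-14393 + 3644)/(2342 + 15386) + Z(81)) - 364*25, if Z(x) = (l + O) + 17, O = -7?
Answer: -161229181/17728 ≈ -9094.6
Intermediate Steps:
Z(x) = 6 (Z(x) = (-4 - 7) + 17 = -11 + 17 = 6)
((-14393 + 3644)/(2342 + 15386) + Z(81)) - 364*25 = ((-14393 + 3644)/(2342 + 15386) + 6) - 364*25 = (-10749/17728 + 6) - 9100 = 95619/17728 - 9100 = -161229181/17728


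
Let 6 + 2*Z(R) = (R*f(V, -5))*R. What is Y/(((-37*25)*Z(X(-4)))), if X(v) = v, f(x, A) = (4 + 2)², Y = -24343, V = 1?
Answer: 24343/263625 ≈ 0.092340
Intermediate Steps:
f(x, A) = 36 (f(x, A) = 6² = 36)
Z(R) = -3 + 18*R² (Z(R) = -3 + ((R*36)*R)/2 = -3 + ((36*R)*R)/2 = -3 + (36*R²)/2 = -3 + 18*R²)
Y/(((-37*25)*Z(X(-4)))) = -24343*(-1/(925*(-3 + 18*(-4)²))) = -24343*(-1/(925*(-3 + 18*16))) = -24343*(-1/(925*(-3 + 288))) = -24343/((-925*285)) = -24343/(-263625) = -24343*(-1/263625) = 24343/263625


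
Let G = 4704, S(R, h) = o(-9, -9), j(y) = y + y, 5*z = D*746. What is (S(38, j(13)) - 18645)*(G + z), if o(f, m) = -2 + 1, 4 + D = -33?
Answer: 76112972/5 ≈ 1.5223e+7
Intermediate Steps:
D = -37 (D = -4 - 33 = -37)
o(f, m) = -1
z = -27602/5 (z = (-37*746)/5 = (1/5)*(-27602) = -27602/5 ≈ -5520.4)
j(y) = 2*y
S(R, h) = -1
(S(38, j(13)) - 18645)*(G + z) = (-1 - 18645)*(4704 - 27602/5) = -18646*(-4082/5) = 76112972/5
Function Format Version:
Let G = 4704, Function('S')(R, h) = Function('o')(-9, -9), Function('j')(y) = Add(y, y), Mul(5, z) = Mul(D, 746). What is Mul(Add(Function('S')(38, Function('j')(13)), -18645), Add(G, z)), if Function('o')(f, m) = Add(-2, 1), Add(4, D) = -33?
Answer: Rational(76112972, 5) ≈ 1.5223e+7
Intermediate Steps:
D = -37 (D = Add(-4, -33) = -37)
Function('o')(f, m) = -1
z = Rational(-27602, 5) (z = Mul(Rational(1, 5), Mul(-37, 746)) = Mul(Rational(1, 5), -27602) = Rational(-27602, 5) ≈ -5520.4)
Function('j')(y) = Mul(2, y)
Function('S')(R, h) = -1
Mul(Add(Function('S')(38, Function('j')(13)), -18645), Add(G, z)) = Mul(Add(-1, -18645), Add(4704, Rational(-27602, 5))) = Mul(-18646, Rational(-4082, 5)) = Rational(76112972, 5)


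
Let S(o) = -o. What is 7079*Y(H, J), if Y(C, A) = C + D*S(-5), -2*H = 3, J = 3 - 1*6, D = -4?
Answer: -304397/2 ≈ -1.5220e+5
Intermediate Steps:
J = -3 (J = 3 - 6 = -3)
H = -3/2 (H = -½*3 = -3/2 ≈ -1.5000)
Y(C, A) = -20 + C (Y(C, A) = C - (-4)*(-5) = C - 4*5 = C - 20 = -20 + C)
7079*Y(H, J) = 7079*(-20 - 3/2) = 7079*(-43/2) = -304397/2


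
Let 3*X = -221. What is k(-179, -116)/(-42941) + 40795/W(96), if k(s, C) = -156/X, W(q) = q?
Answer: 29780224159/70079712 ≈ 424.95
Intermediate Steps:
X = -221/3 (X = (⅓)*(-221) = -221/3 ≈ -73.667)
k(s, C) = 36/17 (k(s, C) = -156/(-221/3) = -156*(-3/221) = 36/17)
k(-179, -116)/(-42941) + 40795/W(96) = (36/17)/(-42941) + 40795/96 = (36/17)*(-1/42941) + 40795*(1/96) = -36/729997 + 40795/96 = 29780224159/70079712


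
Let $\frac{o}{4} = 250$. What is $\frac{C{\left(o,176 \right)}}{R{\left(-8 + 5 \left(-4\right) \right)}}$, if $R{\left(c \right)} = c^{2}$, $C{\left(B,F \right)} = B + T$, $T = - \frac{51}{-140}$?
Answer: $\frac{140051}{109760} \approx 1.276$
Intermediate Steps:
$o = 1000$ ($o = 4 \cdot 250 = 1000$)
$T = \frac{51}{140}$ ($T = \left(-51\right) \left(- \frac{1}{140}\right) = \frac{51}{140} \approx 0.36429$)
$C{\left(B,F \right)} = \frac{51}{140} + B$ ($C{\left(B,F \right)} = B + \frac{51}{140} = \frac{51}{140} + B$)
$\frac{C{\left(o,176 \right)}}{R{\left(-8 + 5 \left(-4\right) \right)}} = \frac{\frac{51}{140} + 1000}{\left(-8 + 5 \left(-4\right)\right)^{2}} = \frac{140051}{140 \left(-8 - 20\right)^{2}} = \frac{140051}{140 \left(-28\right)^{2}} = \frac{140051}{140 \cdot 784} = \frac{140051}{140} \cdot \frac{1}{784} = \frac{140051}{109760}$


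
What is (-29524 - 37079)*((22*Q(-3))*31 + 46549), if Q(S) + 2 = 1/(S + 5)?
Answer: -3032168178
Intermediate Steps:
Q(S) = -2 + 1/(5 + S) (Q(S) = -2 + 1/(S + 5) = -2 + 1/(5 + S))
(-29524 - 37079)*((22*Q(-3))*31 + 46549) = (-29524 - 37079)*((22*((-9 - 2*(-3))/(5 - 3)))*31 + 46549) = -66603*((22*((-9 + 6)/2))*31 + 46549) = -66603*((22*((1/2)*(-3)))*31 + 46549) = -66603*((22*(-3/2))*31 + 46549) = -66603*(-33*31 + 46549) = -66603*(-1023 + 46549) = -66603*45526 = -3032168178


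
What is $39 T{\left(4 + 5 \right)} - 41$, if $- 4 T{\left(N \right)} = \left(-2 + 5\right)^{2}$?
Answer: $- \frac{515}{4} \approx -128.75$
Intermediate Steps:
$T{\left(N \right)} = - \frac{9}{4}$ ($T{\left(N \right)} = - \frac{\left(-2 + 5\right)^{2}}{4} = - \frac{3^{2}}{4} = \left(- \frac{1}{4}\right) 9 = - \frac{9}{4}$)
$39 T{\left(4 + 5 \right)} - 41 = 39 \left(- \frac{9}{4}\right) - 41 = - \frac{351}{4} - 41 = - \frac{515}{4}$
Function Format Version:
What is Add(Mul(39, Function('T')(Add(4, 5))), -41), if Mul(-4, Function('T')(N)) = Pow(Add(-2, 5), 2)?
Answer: Rational(-515, 4) ≈ -128.75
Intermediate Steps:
Function('T')(N) = Rational(-9, 4) (Function('T')(N) = Mul(Rational(-1, 4), Pow(Add(-2, 5), 2)) = Mul(Rational(-1, 4), Pow(3, 2)) = Mul(Rational(-1, 4), 9) = Rational(-9, 4))
Add(Mul(39, Function('T')(Add(4, 5))), -41) = Add(Mul(39, Rational(-9, 4)), -41) = Add(Rational(-351, 4), -41) = Rational(-515, 4)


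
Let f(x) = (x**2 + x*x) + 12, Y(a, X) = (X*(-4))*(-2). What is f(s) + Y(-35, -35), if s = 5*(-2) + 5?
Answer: -218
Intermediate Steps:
Y(a, X) = 8*X (Y(a, X) = -4*X*(-2) = 8*X)
s = -5 (s = -10 + 5 = -5)
f(x) = 12 + 2*x**2 (f(x) = (x**2 + x**2) + 12 = 2*x**2 + 12 = 12 + 2*x**2)
f(s) + Y(-35, -35) = (12 + 2*(-5)**2) + 8*(-35) = (12 + 2*25) - 280 = (12 + 50) - 280 = 62 - 280 = -218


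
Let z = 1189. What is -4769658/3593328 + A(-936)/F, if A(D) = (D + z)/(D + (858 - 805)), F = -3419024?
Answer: -299991416028049/226005223651312 ≈ -1.3274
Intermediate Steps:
A(D) = (1189 + D)/(53 + D) (A(D) = (D + 1189)/(D + (858 - 805)) = (1189 + D)/(D + 53) = (1189 + D)/(53 + D))
-4769658/3593328 + A(-936)/F = -4769658/3593328 + ((1189 - 936)/(53 - 936))/(-3419024) = -4769658*1/3593328 + (253/(-883))*(-1/3419024) = -794943/598888 - 1/883*253*(-1/3419024) = -794943/598888 - 253/883*(-1/3419024) = -794943/598888 + 253/3018998192 = -299991416028049/226005223651312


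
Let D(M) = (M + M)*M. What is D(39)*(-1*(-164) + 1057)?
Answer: 3714282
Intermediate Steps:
D(M) = 2*M² (D(M) = (2*M)*M = 2*M²)
D(39)*(-1*(-164) + 1057) = (2*39²)*(-1*(-164) + 1057) = (2*1521)*(164 + 1057) = 3042*1221 = 3714282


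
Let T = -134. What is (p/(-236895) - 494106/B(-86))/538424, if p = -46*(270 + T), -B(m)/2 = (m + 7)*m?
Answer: 3445183747/50974963761360 ≈ 6.7586e-5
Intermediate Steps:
B(m) = -2*m*(7 + m) (B(m) = -2*(m + 7)*m = -2*(7 + m)*m = -2*m*(7 + m))
p = -6256 (p = -46*(270 - 134) = -46*136 = -6256)
(p/(-236895) - 494106/B(-86))/538424 = (-6256/(-236895) - 494106*1/(172*(7 - 86)))/538424 = (-6256*(-1/236895) - 494106/((-2*(-86)*(-79))))*(1/538424) = (368/13935 - 494106/(-13588))*(1/538424) = (368/13935 - 494106*(-1/13588))*(1/538424) = (368/13935 + 247053/6794)*(1/538424) = (3445183747/94674390)*(1/538424) = 3445183747/50974963761360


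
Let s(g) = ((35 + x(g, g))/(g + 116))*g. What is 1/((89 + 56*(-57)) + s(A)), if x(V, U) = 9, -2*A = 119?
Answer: -113/355875 ≈ -0.00031753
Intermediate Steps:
A = -119/2 (A = -½*119 = -119/2 ≈ -59.500)
s(g) = 44*g/(116 + g) (s(g) = ((35 + 9)/(g + 116))*g = (44/(116 + g))*g = 44*g/(116 + g))
1/((89 + 56*(-57)) + s(A)) = 1/((89 + 56*(-57)) + 44*(-119/2)/(116 - 119/2)) = 1/((89 - 3192) + 44*(-119/2)/(113/2)) = 1/(-3103 + 44*(-119/2)*(2/113)) = 1/(-3103 - 5236/113) = 1/(-355875/113) = -113/355875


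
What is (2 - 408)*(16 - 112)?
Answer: 38976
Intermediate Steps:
(2 - 408)*(16 - 112) = -406*(-96) = 38976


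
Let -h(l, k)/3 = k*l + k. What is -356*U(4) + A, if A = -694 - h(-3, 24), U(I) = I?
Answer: -2262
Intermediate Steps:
h(l, k) = -3*k - 3*k*l (h(l, k) = -3*(k*l + k) = -3*(k + k*l) = -3*k - 3*k*l)
A = -838 (A = -694 - (-3)*24*(1 - 3) = -694 - (-3)*24*(-2) = -694 - 1*144 = -694 - 144 = -838)
-356*U(4) + A = -356*4 - 838 = -1424 - 838 = -2262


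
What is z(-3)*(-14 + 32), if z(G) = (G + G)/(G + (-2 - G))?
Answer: 54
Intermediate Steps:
z(G) = -G (z(G) = (2*G)/(-2) = (2*G)*(-½) = -G)
z(-3)*(-14 + 32) = (-1*(-3))*(-14 + 32) = 3*18 = 54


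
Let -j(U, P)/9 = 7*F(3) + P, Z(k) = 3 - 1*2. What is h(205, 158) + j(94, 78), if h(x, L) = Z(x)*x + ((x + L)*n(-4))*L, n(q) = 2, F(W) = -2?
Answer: 114337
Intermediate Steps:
Z(k) = 1 (Z(k) = 3 - 2 = 1)
j(U, P) = 126 - 9*P (j(U, P) = -9*(7*(-2) + P) = -9*(-14 + P) = 126 - 9*P)
h(x, L) = x + L*(2*L + 2*x) (h(x, L) = 1*x + ((x + L)*2)*L = x + ((L + x)*2)*L = x + (2*L + 2*x)*L = x + L*(2*L + 2*x))
h(205, 158) + j(94, 78) = (205 + 2*158² + 2*158*205) + (126 - 9*78) = (205 + 2*24964 + 64780) + (126 - 702) = (205 + 49928 + 64780) - 576 = 114913 - 576 = 114337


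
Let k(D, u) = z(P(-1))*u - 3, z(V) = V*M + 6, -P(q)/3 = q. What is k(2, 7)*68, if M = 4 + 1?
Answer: 9792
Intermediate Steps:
P(q) = -3*q
M = 5
z(V) = 6 + 5*V (z(V) = V*5 + 6 = 5*V + 6 = 6 + 5*V)
k(D, u) = -3 + 21*u (k(D, u) = (6 + 5*(-3*(-1)))*u - 3 = (6 + 5*3)*u - 3 = (6 + 15)*u - 3 = 21*u - 3 = -3 + 21*u)
k(2, 7)*68 = (-3 + 21*7)*68 = (-3 + 147)*68 = 144*68 = 9792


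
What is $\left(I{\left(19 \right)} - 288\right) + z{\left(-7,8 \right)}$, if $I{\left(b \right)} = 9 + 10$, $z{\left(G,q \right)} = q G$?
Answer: $-325$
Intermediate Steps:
$z{\left(G,q \right)} = G q$
$I{\left(b \right)} = 19$
$\left(I{\left(19 \right)} - 288\right) + z{\left(-7,8 \right)} = \left(19 - 288\right) - 56 = -269 - 56 = -325$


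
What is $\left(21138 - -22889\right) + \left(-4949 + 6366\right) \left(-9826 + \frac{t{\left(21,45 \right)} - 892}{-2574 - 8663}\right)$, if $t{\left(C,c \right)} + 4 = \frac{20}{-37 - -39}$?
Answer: $- \frac{155961730893}{11237} \approx -1.3879 \cdot 10^{7}$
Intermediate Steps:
$t{\left(C,c \right)} = 6$ ($t{\left(C,c \right)} = -4 + \frac{20}{-37 - -39} = -4 + \frac{20}{-37 + 39} = -4 + \frac{20}{2} = -4 + 20 \cdot \frac{1}{2} = -4 + 10 = 6$)
$\left(21138 - -22889\right) + \left(-4949 + 6366\right) \left(-9826 + \frac{t{\left(21,45 \right)} - 892}{-2574 - 8663}\right) = \left(21138 - -22889\right) + \left(-4949 + 6366\right) \left(-9826 + \frac{6 - 892}{-2574 - 8663}\right) = \left(21138 + 22889\right) + 1417 \left(-9826 - \frac{886}{-11237}\right) = 44027 + 1417 \left(-9826 - - \frac{886}{11237}\right) = 44027 + 1417 \left(-9826 + \frac{886}{11237}\right) = 44027 + 1417 \left(- \frac{110413876}{11237}\right) = 44027 - \frac{156456462292}{11237} = - \frac{155961730893}{11237}$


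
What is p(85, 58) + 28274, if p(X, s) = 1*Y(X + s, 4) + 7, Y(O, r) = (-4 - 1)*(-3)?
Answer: 28296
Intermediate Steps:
Y(O, r) = 15 (Y(O, r) = -5*(-3) = 15)
p(X, s) = 22 (p(X, s) = 1*15 + 7 = 15 + 7 = 22)
p(85, 58) + 28274 = 22 + 28274 = 28296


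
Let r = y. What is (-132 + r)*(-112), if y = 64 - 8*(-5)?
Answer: 3136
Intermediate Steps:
y = 104 (y = 64 - 1*(-40) = 64 + 40 = 104)
r = 104
(-132 + r)*(-112) = (-132 + 104)*(-112) = -28*(-112) = 3136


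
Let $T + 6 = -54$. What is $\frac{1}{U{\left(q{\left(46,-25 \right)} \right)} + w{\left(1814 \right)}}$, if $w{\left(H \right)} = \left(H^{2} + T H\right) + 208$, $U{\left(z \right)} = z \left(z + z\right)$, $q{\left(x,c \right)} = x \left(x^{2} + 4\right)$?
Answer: $\frac{1}{19023482764} \approx 5.2567 \cdot 10^{-11}$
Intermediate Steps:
$T = -60$ ($T = -6 - 54 = -60$)
$q{\left(x,c \right)} = x \left(4 + x^{2}\right)$
$U{\left(z \right)} = 2 z^{2}$ ($U{\left(z \right)} = z 2 z = 2 z^{2}$)
$w{\left(H \right)} = 208 + H^{2} - 60 H$ ($w{\left(H \right)} = \left(H^{2} - 60 H\right) + 208 = 208 + H^{2} - 60 H$)
$\frac{1}{U{\left(q{\left(46,-25 \right)} \right)} + w{\left(1814 \right)}} = \frac{1}{2 \left(46 \left(4 + 46^{2}\right)\right)^{2} + \left(208 + 1814^{2} - 108840\right)} = \frac{1}{2 \left(46 \left(4 + 2116\right)\right)^{2} + \left(208 + 3290596 - 108840\right)} = \frac{1}{2 \left(46 \cdot 2120\right)^{2} + 3181964} = \frac{1}{2 \cdot 97520^{2} + 3181964} = \frac{1}{2 \cdot 9510150400 + 3181964} = \frac{1}{19020300800 + 3181964} = \frac{1}{19023482764}$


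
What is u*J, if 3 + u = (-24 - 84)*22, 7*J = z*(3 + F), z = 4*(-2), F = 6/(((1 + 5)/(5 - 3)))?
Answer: 95160/7 ≈ 13594.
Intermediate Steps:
F = 2 (F = 6/((6/2)) = 6/((6*(1/2))) = 6/3 = 6*(1/3) = 2)
z = -8
J = -40/7 (J = (-8*(3 + 2))/7 = (-8*5)/7 = (1/7)*(-40) = -40/7 ≈ -5.7143)
u = -2379 (u = -3 + (-24 - 84)*22 = -3 - 108*22 = -3 - 2376 = -2379)
u*J = -2379*(-40/7) = 95160/7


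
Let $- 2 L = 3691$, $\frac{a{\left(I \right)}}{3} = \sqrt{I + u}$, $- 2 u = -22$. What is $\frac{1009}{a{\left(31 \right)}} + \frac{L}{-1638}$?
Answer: $\frac{3691}{3276} + \frac{1009 \sqrt{42}}{126} \approx 53.024$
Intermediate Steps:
$u = 11$ ($u = \left(- \frac{1}{2}\right) \left(-22\right) = 11$)
$a{\left(I \right)} = 3 \sqrt{11 + I}$ ($a{\left(I \right)} = 3 \sqrt{I + 11} = 3 \sqrt{11 + I}$)
$L = - \frac{3691}{2}$ ($L = \left(- \frac{1}{2}\right) 3691 = - \frac{3691}{2} \approx -1845.5$)
$\frac{1009}{a{\left(31 \right)}} + \frac{L}{-1638} = \frac{1009}{3 \sqrt{11 + 31}} - \frac{3691}{2 \left(-1638\right)} = \frac{1009}{3 \sqrt{42}} - - \frac{3691}{3276} = 1009 \frac{\sqrt{42}}{126} + \frac{3691}{3276} = \frac{1009 \sqrt{42}}{126} + \frac{3691}{3276} = \frac{3691}{3276} + \frac{1009 \sqrt{42}}{126}$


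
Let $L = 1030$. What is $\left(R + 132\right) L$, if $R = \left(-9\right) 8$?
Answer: $61800$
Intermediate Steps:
$R = -72$
$\left(R + 132\right) L = \left(-72 + 132\right) 1030 = 60 \cdot 1030 = 61800$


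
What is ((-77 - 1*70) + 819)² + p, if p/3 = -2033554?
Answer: -5649078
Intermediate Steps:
p = -6100662 (p = 3*(-2033554) = -6100662)
((-77 - 1*70) + 819)² + p = ((-77 - 1*70) + 819)² - 6100662 = ((-77 - 70) + 819)² - 6100662 = (-147 + 819)² - 6100662 = 672² - 6100662 = 451584 - 6100662 = -5649078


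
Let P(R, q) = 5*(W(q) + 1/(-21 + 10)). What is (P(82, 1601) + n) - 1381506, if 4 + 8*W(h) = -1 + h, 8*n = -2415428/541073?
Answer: -8216520658404/5951803 ≈ -1.3805e+6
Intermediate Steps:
n = -603857/1082146 (n = (-2415428/541073)/8 = (-2415428*1/541073)/8 = (⅛)*(-2415428/541073) = -603857/1082146 ≈ -0.55802)
W(h) = -5/8 + h/8 (W(h) = -½ + (-1 + h)/8 = -½ + (-⅛ + h/8) = -5/8 + h/8)
P(R, q) = -315/88 + 5*q/8 (P(R, q) = 5*((-5/8 + q/8) + 1/(-21 + 10)) = 5*((-5/8 + q/8) + 1/(-11)) = 5*((-5/8 + q/8) - 1/11) = 5*(-63/88 + q/8) = -315/88 + 5*q/8)
(P(82, 1601) + n) - 1381506 = ((-315/88 + (5/8)*1601) - 603857/1082146) - 1381506 = ((-315/88 + 8005/8) - 603857/1082146) - 1381506 = (21935/22 - 603857/1082146) - 1381506 = 5930896914/5951803 - 1381506 = -8216520658404/5951803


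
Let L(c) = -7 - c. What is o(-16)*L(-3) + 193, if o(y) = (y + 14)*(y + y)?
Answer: -63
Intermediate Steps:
o(y) = 2*y*(14 + y) (o(y) = (14 + y)*(2*y) = 2*y*(14 + y))
o(-16)*L(-3) + 193 = (2*(-16)*(14 - 16))*(-7 - 1*(-3)) + 193 = (2*(-16)*(-2))*(-7 + 3) + 193 = 64*(-4) + 193 = -256 + 193 = -63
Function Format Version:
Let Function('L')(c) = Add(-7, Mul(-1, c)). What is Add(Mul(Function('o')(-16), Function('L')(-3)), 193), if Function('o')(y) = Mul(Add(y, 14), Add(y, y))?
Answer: -63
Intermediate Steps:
Function('o')(y) = Mul(2, y, Add(14, y)) (Function('o')(y) = Mul(Add(14, y), Mul(2, y)) = Mul(2, y, Add(14, y)))
Add(Mul(Function('o')(-16), Function('L')(-3)), 193) = Add(Mul(Mul(2, -16, Add(14, -16)), Add(-7, Mul(-1, -3))), 193) = Add(Mul(Mul(2, -16, -2), Add(-7, 3)), 193) = Add(Mul(64, -4), 193) = Add(-256, 193) = -63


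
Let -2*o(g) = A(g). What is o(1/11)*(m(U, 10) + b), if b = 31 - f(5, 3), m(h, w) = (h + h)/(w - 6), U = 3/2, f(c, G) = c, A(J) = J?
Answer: -107/88 ≈ -1.2159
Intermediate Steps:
U = 3/2 (U = 3*(1/2) = 3/2 ≈ 1.5000)
m(h, w) = 2*h/(-6 + w) (m(h, w) = (2*h)/(-6 + w) = 2*h/(-6 + w))
b = 26 (b = 31 - 1*5 = 31 - 5 = 26)
o(g) = -g/2
o(1/11)*(m(U, 10) + b) = (-1/2/11)*(2*(3/2)/(-6 + 10) + 26) = (-1/2*1/11)*(2*(3/2)/4 + 26) = -(2*(3/2)*(1/4) + 26)/22 = -(3/4 + 26)/22 = -1/22*107/4 = -107/88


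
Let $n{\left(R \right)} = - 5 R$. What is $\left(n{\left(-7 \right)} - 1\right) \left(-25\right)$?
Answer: $-850$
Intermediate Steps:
$\left(n{\left(-7 \right)} - 1\right) \left(-25\right) = \left(\left(-5\right) \left(-7\right) - 1\right) \left(-25\right) = \left(35 + \left(-25 + 24\right)\right) \left(-25\right) = \left(35 - 1\right) \left(-25\right) = 34 \left(-25\right) = -850$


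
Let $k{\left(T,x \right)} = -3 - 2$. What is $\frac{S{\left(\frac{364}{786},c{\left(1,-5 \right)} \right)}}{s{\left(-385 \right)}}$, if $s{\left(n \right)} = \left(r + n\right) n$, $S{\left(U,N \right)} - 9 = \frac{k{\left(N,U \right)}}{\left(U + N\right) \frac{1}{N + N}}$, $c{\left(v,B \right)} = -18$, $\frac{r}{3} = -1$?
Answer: $- \frac{99}{11699170} \approx -8.4621 \cdot 10^{-6}$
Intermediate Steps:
$r = -3$ ($r = 3 \left(-1\right) = -3$)
$k{\left(T,x \right)} = -5$ ($k{\left(T,x \right)} = -3 - 2 = -5$)
$S{\left(U,N \right)} = 9 - \frac{10 N}{N + U}$ ($S{\left(U,N \right)} = 9 - \frac{5}{\left(U + N\right) \frac{1}{N + N}} = 9 - \frac{5}{\left(N + U\right) \frac{1}{2 N}} = 9 - \frac{5}{\frac{1}{2} \frac{1}{N} \left(N + U\right)} = 9 - 5 \frac{2 N}{N + U} = 9 - \frac{10 N}{N + U}$)
$s{\left(n \right)} = n \left(-3 + n\right)$ ($s{\left(n \right)} = \left(-3 + n\right) n = n \left(-3 + n\right)$)
$\frac{S{\left(\frac{364}{786},c{\left(1,-5 \right)} \right)}}{s{\left(-385 \right)}} = \frac{\frac{1}{-18 + \frac{364}{786}} \left(\left(-1\right) \left(-18\right) + 9 \cdot \frac{364}{786}\right)}{\left(-385\right) \left(-3 - 385\right)} = \frac{\frac{1}{-18 + 364 \cdot \frac{1}{786}} \left(18 + 9 \cdot 364 \cdot \frac{1}{786}\right)}{\left(-385\right) \left(-388\right)} = \frac{\frac{1}{-18 + \frac{182}{393}} \left(18 + 9 \cdot \frac{182}{393}\right)}{149380} = \frac{18 + \frac{546}{131}}{- \frac{6892}{393}} \cdot \frac{1}{149380} = \left(- \frac{393}{6892}\right) \frac{2904}{131} \cdot \frac{1}{149380} = \left(- \frac{2178}{1723}\right) \frac{1}{149380} = - \frac{99}{11699170}$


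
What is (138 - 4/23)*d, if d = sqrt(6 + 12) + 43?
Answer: 136310/23 + 9510*sqrt(2)/23 ≈ 6511.3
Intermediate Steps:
d = 43 + 3*sqrt(2) (d = sqrt(18) + 43 = 3*sqrt(2) + 43 = 43 + 3*sqrt(2) ≈ 47.243)
(138 - 4/23)*d = (138 - 4/23)*(43 + 3*sqrt(2)) = 3170*(43 + 3*sqrt(2))/23 = 136310/23 + 9510*sqrt(2)/23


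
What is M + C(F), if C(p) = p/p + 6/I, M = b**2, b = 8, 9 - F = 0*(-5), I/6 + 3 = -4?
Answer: 454/7 ≈ 64.857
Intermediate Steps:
I = -42 (I = -18 + 6*(-4) = -18 - 24 = -42)
F = 9 (F = 9 - 0*(-5) = 9 - 1*0 = 9 + 0 = 9)
M = 64 (M = 8**2 = 64)
C(p) = 6/7 (C(p) = p/p + 6/(-42) = 1 + 6*(-1/42) = 1 - 1/7 = 6/7)
M + C(F) = 64 + 6/7 = 454/7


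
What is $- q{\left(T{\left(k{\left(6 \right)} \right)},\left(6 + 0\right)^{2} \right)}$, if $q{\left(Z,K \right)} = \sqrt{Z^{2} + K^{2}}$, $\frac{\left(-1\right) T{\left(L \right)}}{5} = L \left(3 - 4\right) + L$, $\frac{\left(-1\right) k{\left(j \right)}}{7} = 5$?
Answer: $-36$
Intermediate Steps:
$k{\left(j \right)} = -35$ ($k{\left(j \right)} = \left(-7\right) 5 = -35$)
$T{\left(L \right)} = 0$ ($T{\left(L \right)} = - 5 \left(L \left(3 - 4\right) + L\right) = - 5 \left(L \left(-1\right) + L\right) = - 5 \left(- L + L\right) = \left(-5\right) 0 = 0$)
$q{\left(Z,K \right)} = \sqrt{K^{2} + Z^{2}}$
$- q{\left(T{\left(k{\left(6 \right)} \right)},\left(6 + 0\right)^{2} \right)} = - \sqrt{\left(\left(6 + 0\right)^{2}\right)^{2} + 0^{2}} = - \sqrt{\left(6^{2}\right)^{2} + 0} = - \sqrt{36^{2} + 0} = - \sqrt{1296 + 0} = - \sqrt{1296} = \left(-1\right) 36 = -36$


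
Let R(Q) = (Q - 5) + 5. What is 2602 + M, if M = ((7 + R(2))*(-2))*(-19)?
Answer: 2944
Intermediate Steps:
R(Q) = Q (R(Q) = (-5 + Q) + 5 = Q)
M = 342 (M = ((7 + 2)*(-2))*(-19) = (9*(-2))*(-19) = -18*(-19) = 342)
2602 + M = 2602 + 342 = 2944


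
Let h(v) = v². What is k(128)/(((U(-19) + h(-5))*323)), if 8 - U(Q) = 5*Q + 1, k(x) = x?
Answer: 128/41021 ≈ 0.0031204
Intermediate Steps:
U(Q) = 7 - 5*Q (U(Q) = 8 - (5*Q + 1) = 8 - (1 + 5*Q) = 8 + (-1 - 5*Q) = 7 - 5*Q)
k(128)/(((U(-19) + h(-5))*323)) = 128/((((7 - 5*(-19)) + (-5)²)*323)) = 128/((((7 + 95) + 25)*323)) = 128/(((102 + 25)*323)) = 128/((127*323)) = 128/41021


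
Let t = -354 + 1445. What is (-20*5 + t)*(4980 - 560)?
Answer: 4380220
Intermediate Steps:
t = 1091
(-20*5 + t)*(4980 - 560) = (-20*5 + 1091)*(4980 - 560) = (-100 + 1091)*4420 = 991*4420 = 4380220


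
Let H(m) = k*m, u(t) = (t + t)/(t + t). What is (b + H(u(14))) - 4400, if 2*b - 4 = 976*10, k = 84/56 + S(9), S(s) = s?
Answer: 985/2 ≈ 492.50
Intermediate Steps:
u(t) = 1 (u(t) = (2*t)/((2*t)) = (2*t)*(1/(2*t)) = 1)
k = 21/2 (k = 84/56 + 9 = 84*(1/56) + 9 = 3/2 + 9 = 21/2 ≈ 10.500)
H(m) = 21*m/2
b = 4882 (b = 2 + (976*10)/2 = 2 + (1/2)*9760 = 2 + 4880 = 4882)
(b + H(u(14))) - 4400 = (4882 + (21/2)*1) - 4400 = (4882 + 21/2) - 4400 = 9785/2 - 4400 = 985/2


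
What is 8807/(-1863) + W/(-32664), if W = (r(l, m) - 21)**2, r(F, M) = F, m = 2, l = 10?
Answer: -95965757/20284344 ≈ -4.7310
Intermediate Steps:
W = 121 (W = (10 - 21)**2 = (-11)**2 = 121)
8807/(-1863) + W/(-32664) = 8807/(-1863) + 121/(-32664) = 8807*(-1/1863) + 121*(-1/32664) = -8807/1863 - 121/32664 = -95965757/20284344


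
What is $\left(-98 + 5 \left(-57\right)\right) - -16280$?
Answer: $15897$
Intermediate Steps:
$\left(-98 + 5 \left(-57\right)\right) - -16280 = \left(-98 - 285\right) + 16280 = -383 + 16280 = 15897$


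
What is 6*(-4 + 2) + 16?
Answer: 4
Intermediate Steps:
6*(-4 + 2) + 16 = 6*(-2) + 16 = -12 + 16 = 4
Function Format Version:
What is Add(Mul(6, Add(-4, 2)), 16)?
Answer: 4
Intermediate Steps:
Add(Mul(6, Add(-4, 2)), 16) = Add(Mul(6, -2), 16) = Add(-12, 16) = 4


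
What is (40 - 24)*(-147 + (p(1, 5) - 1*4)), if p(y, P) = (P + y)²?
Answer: -1840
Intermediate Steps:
(40 - 24)*(-147 + (p(1, 5) - 1*4)) = (40 - 24)*(-147 + ((5 + 1)² - 1*4)) = 16*(-147 + (6² - 4)) = 16*(-147 + (36 - 4)) = 16*(-147 + 32) = 16*(-115) = -1840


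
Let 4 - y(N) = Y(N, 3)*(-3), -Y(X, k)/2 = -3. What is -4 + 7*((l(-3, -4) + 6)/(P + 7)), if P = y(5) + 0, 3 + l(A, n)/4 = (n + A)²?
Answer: 1214/29 ≈ 41.862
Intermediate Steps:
Y(X, k) = 6 (Y(X, k) = -2*(-3) = 6)
y(N) = 22 (y(N) = 4 - 6*(-3) = 4 - 1*(-18) = 4 + 18 = 22)
l(A, n) = -12 + 4*(A + n)² (l(A, n) = -12 + 4*(n + A)² = -12 + 4*(A + n)²)
P = 22 (P = 22 + 0 = 22)
-4 + 7*((l(-3, -4) + 6)/(P + 7)) = -4 + 7*(((-12 + 4*(-3 - 4)²) + 6)/(22 + 7)) = -4 + 7*(((-12 + 4*(-7)²) + 6)/29) = -4 + 7*(((-12 + 4*49) + 6)*(1/29)) = -4 + 7*(((-12 + 196) + 6)*(1/29)) = -4 + 7*((184 + 6)*(1/29)) = -4 + 7*(190*(1/29)) = -4 + 7*(190/29) = -4 + 1330/29 = 1214/29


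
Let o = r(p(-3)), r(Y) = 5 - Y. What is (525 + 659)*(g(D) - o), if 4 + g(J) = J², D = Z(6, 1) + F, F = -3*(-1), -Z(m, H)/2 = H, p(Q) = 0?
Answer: -9472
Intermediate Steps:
Z(m, H) = -2*H
F = 3
o = 5 (o = 5 - 1*0 = 5 + 0 = 5)
D = 1 (D = -2*1 + 3 = -2 + 3 = 1)
g(J) = -4 + J²
(525 + 659)*(g(D) - o) = (525 + 659)*((-4 + 1²) - 1*5) = 1184*((-4 + 1) - 5) = 1184*(-3 - 5) = 1184*(-8) = -9472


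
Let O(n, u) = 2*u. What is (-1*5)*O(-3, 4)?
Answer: -40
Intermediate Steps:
(-1*5)*O(-3, 4) = (-1*5)*(2*4) = -5*8 = -40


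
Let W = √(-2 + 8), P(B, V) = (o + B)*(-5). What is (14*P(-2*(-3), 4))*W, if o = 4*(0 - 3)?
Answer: 420*√6 ≈ 1028.8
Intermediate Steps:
o = -12 (o = 4*(-3) = -12)
P(B, V) = 60 - 5*B (P(B, V) = (-12 + B)*(-5) = 60 - 5*B)
W = √6 ≈ 2.4495
(14*P(-2*(-3), 4))*W = (14*(60 - (-10)*(-3)))*√6 = (14*(60 - 5*6))*√6 = (14*(60 - 30))*√6 = (14*30)*√6 = 420*√6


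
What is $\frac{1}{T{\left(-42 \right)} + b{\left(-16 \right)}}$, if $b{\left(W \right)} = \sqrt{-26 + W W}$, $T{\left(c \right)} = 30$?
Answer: $\frac{3}{67} - \frac{\sqrt{230}}{670} \approx 0.022141$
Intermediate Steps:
$b{\left(W \right)} = \sqrt{-26 + W^{2}}$
$\frac{1}{T{\left(-42 \right)} + b{\left(-16 \right)}} = \frac{1}{30 + \sqrt{-26 + \left(-16\right)^{2}}} = \frac{1}{30 + \sqrt{-26 + 256}} = \frac{1}{30 + \sqrt{230}}$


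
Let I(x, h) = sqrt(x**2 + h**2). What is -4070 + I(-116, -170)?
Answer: -4070 + 2*sqrt(10589) ≈ -3864.2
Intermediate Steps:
I(x, h) = sqrt(h**2 + x**2)
-4070 + I(-116, -170) = -4070 + sqrt((-170)**2 + (-116)**2) = -4070 + sqrt(28900 + 13456) = -4070 + sqrt(42356) = -4070 + 2*sqrt(10589)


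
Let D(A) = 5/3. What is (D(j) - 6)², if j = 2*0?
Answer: 169/9 ≈ 18.778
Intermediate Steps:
j = 0
D(A) = 5/3 (D(A) = 5*(⅓) = 5/3)
(D(j) - 6)² = (5/3 - 6)² = (-13/3)² = 169/9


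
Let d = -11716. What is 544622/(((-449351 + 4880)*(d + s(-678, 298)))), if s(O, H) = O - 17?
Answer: 544622/5516329581 ≈ 9.8729e-5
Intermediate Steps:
s(O, H) = -17 + O
544622/(((-449351 + 4880)*(d + s(-678, 298)))) = 544622/(((-449351 + 4880)*(-11716 + (-17 - 678)))) = 544622/((-444471*(-11716 - 695))) = 544622/((-444471*(-12411))) = 544622/5516329581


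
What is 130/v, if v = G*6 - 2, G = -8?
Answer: -13/5 ≈ -2.6000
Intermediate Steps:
v = -50 (v = -8*6 - 2 = -48 - 2 = -50)
130/v = 130/(-50) = 130*(-1/50) = -13/5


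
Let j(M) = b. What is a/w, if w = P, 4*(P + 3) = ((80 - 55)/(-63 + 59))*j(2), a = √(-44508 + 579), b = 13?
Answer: -48*I*√4881/373 ≈ -8.9906*I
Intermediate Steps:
a = 3*I*√4881 (a = √(-43929) = 3*I*√4881 ≈ 209.59*I)
j(M) = 13
P = -373/16 (P = -3 + (((80 - 55)/(-63 + 59))*13)/4 = -3 + ((25/(-4))*13)/4 = -3 + ((25*(-¼))*13)/4 = -3 + (-25/4*13)/4 = -3 + (¼)*(-325/4) = -3 - 325/16 = -373/16 ≈ -23.313)
w = -373/16 ≈ -23.313
a/w = (3*I*√4881)/(-373/16) = (3*I*√4881)*(-16/373) = -48*I*√4881/373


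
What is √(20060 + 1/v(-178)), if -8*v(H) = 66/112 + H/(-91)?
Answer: 6*√1912983463/1853 ≈ 141.62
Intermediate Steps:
v(H) = -33/448 + H/728 (v(H) = -(66/112 + H/(-91))/8 = -(66*(1/112) + H*(-1/91))/8 = -(33/56 - H/91)/8 = -33/448 + H/728)
√(20060 + 1/v(-178)) = √(20060 + 1/(-33/448 + (1/728)*(-178))) = √(20060 + 1/(-33/448 - 89/364)) = √(20060 + 1/(-1853/5824)) = √(20060 - 5824/1853) = √(37165356/1853) = 6*√1912983463/1853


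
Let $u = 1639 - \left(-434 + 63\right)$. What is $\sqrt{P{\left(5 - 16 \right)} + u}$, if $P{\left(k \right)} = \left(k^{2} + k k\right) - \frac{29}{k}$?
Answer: $\frac{\sqrt{272811}}{11} \approx 47.483$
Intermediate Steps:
$P{\left(k \right)} = - \frac{29}{k} + 2 k^{2}$ ($P{\left(k \right)} = \left(k^{2} + k^{2}\right) - \frac{29}{k} = 2 k^{2} - \frac{29}{k} = - \frac{29}{k} + 2 k^{2}$)
$u = 2010$ ($u = 1639 - -371 = 1639 + 371 = 2010$)
$\sqrt{P{\left(5 - 16 \right)} + u} = \sqrt{\frac{-29 + 2 \left(5 - 16\right)^{3}}{5 - 16} + 2010} = \sqrt{\frac{-29 + 2 \left(-11\right)^{3}}{-11} + 2010} = \sqrt{- \frac{-29 + 2 \left(-1331\right)}{11} + 2010} = \sqrt{- \frac{-29 - 2662}{11} + 2010} = \sqrt{\left(- \frac{1}{11}\right) \left(-2691\right) + 2010} = \sqrt{\frac{2691}{11} + 2010} = \sqrt{\frac{24801}{11}} = \frac{\sqrt{272811}}{11}$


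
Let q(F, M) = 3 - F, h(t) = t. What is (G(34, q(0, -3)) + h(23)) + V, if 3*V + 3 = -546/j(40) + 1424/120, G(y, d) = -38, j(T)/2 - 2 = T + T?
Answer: -48539/3690 ≈ -13.154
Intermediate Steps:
j(T) = 4 + 4*T (j(T) = 4 + 2*(T + T) = 4 + 2*(2*T) = 4 + 4*T)
V = 6811/3690 (V = -1 + (-546/(4 + 4*40) + 1424/120)/3 = -1 + (-546/(4 + 160) + 1424*(1/120))/3 = -1 + (-546/164 + 178/15)/3 = -1 + (-546*1/164 + 178/15)/3 = -1 + (-273/82 + 178/15)/3 = -1 + (⅓)*(10501/1230) = -1 + 10501/3690 = 6811/3690 ≈ 1.8458)
(G(34, q(0, -3)) + h(23)) + V = (-38 + 23) + 6811/3690 = -15 + 6811/3690 = -48539/3690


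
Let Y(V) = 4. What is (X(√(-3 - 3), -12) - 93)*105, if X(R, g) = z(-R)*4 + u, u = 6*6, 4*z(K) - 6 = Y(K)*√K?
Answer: -5355 + 420*6^(¼)*√(-I) ≈ -4890.2 - 464.81*I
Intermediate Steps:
z(K) = 3/2 + √K (z(K) = 3/2 + (4*√K)/4 = 3/2 + √K)
u = 36
X(R, g) = 42 + 4*√(-R) (X(R, g) = (3/2 + √(-R))*4 + 36 = (6 + 4*√(-R)) + 36 = 42 + 4*√(-R))
(X(√(-3 - 3), -12) - 93)*105 = ((42 + 4*√(-√(-3 - 3))) - 93)*105 = ((42 + 4*√(-√(-6))) - 93)*105 = ((42 + 4*√(-I*√6)) - 93)*105 = ((42 + 4*(6^(¼)*√(-I))) - 93)*105 = ((42 + 4*6^(¼)*√(-I)) - 93)*105 = (-51 + 4*6^(¼)*√(-I))*105 = -5355 + 420*6^(¼)*√(-I)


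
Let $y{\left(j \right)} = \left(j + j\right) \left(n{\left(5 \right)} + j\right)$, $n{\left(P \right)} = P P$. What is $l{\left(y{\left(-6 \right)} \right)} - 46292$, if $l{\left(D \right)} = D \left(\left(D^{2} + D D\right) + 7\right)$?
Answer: $-23752592$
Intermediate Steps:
$n{\left(P \right)} = P^{2}$
$y{\left(j \right)} = 2 j \left(25 + j\right)$ ($y{\left(j \right)} = \left(j + j\right) \left(5^{2} + j\right) = 2 j \left(25 + j\right)$)
$l{\left(D \right)} = D \left(7 + 2 D^{2}\right)$ ($l{\left(D \right)} = D \left(\left(D^{2} + D^{2}\right) + 7\right) = D \left(2 D^{2} + 7\right) = D \left(7 + 2 D^{2}\right)$)
$l{\left(y{\left(-6 \right)} \right)} - 46292 = 2 \left(-6\right) \left(25 - 6\right) \left(7 + 2 \left(2 \left(-6\right) \left(25 - 6\right)\right)^{2}\right) - 46292 = 2 \left(-6\right) 19 \left(7 + 2 \left(2 \left(-6\right) 19\right)^{2}\right) - 46292 = - 228 \left(7 + 2 \left(-228\right)^{2}\right) - 46292 = - 228 \left(7 + 2 \cdot 51984\right) - 46292 = - 228 \left(7 + 103968\right) - 46292 = \left(-228\right) 103975 - 46292 = -23706300 - 46292 = -23752592$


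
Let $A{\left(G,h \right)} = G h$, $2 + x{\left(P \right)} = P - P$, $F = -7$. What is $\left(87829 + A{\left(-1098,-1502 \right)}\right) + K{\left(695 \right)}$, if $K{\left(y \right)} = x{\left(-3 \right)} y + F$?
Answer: $1735628$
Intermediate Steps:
$x{\left(P \right)} = -2$ ($x{\left(P \right)} = -2 + \left(P - P\right) = -2 + 0 = -2$)
$K{\left(y \right)} = -7 - 2 y$ ($K{\left(y \right)} = - 2 y - 7 = -7 - 2 y$)
$\left(87829 + A{\left(-1098,-1502 \right)}\right) + K{\left(695 \right)} = \left(87829 - -1649196\right) - 1397 = \left(87829 + 1649196\right) - 1397 = 1737025 - 1397 = 1735628$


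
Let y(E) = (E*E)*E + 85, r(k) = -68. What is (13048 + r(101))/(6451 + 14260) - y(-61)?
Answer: 4699256036/20711 ≈ 2.2690e+5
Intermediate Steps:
y(E) = 85 + E³ (y(E) = E²*E + 85 = E³ + 85 = 85 + E³)
(13048 + r(101))/(6451 + 14260) - y(-61) = (13048 - 68)/(6451 + 14260) - (85 + (-61)³) = 12980/20711 - (85 - 226981) = 12980*(1/20711) - 1*(-226896) = 12980/20711 + 226896 = 4699256036/20711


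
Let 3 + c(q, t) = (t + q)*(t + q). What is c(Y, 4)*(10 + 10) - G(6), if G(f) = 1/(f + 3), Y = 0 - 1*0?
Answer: 2339/9 ≈ 259.89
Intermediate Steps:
Y = 0 (Y = 0 + 0 = 0)
c(q, t) = -3 + (q + t)**2 (c(q, t) = -3 + (t + q)*(t + q) = -3 + (q + t)*(q + t) = -3 + (q + t)**2)
G(f) = 1/(3 + f)
c(Y, 4)*(10 + 10) - G(6) = (-3 + (0 + 4)**2)*(10 + 10) - 1/(3 + 6) = (-3 + 4**2)*20 - 1/9 = (-3 + 16)*20 - 1*1/9 = 13*20 - 1/9 = 260 - 1/9 = 2339/9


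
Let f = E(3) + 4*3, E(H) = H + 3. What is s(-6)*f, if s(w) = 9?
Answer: 162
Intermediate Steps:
E(H) = 3 + H
f = 18 (f = (3 + 3) + 4*3 = 6 + 12 = 18)
s(-6)*f = 9*18 = 162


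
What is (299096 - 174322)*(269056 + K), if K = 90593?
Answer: 44874844326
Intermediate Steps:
(299096 - 174322)*(269056 + K) = (299096 - 174322)*(269056 + 90593) = 124774*359649 = 44874844326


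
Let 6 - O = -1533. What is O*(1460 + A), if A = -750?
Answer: 1092690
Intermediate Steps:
O = 1539 (O = 6 - 1*(-1533) = 6 + 1533 = 1539)
O*(1460 + A) = 1539*(1460 - 750) = 1539*710 = 1092690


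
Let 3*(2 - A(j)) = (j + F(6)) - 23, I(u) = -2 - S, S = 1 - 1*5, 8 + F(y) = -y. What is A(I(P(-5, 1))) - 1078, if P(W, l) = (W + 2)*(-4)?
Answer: -3193/3 ≈ -1064.3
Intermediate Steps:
F(y) = -8 - y
P(W, l) = -8 - 4*W (P(W, l) = (2 + W)*(-4) = -8 - 4*W)
S = -4 (S = 1 - 5 = -4)
I(u) = 2 (I(u) = -2 - 1*(-4) = -2 + 4 = 2)
A(j) = 43/3 - j/3 (A(j) = 2 - ((j + (-8 - 1*6)) - 23)/3 = 2 - ((j + (-8 - 6)) - 23)/3 = 2 - ((j - 14) - 23)/3 = 2 - ((-14 + j) - 23)/3 = 2 - (-37 + j)/3 = 2 + (37/3 - j/3) = 43/3 - j/3)
A(I(P(-5, 1))) - 1078 = (43/3 - 1/3*2) - 1078 = (43/3 - 2/3) - 1078 = 41/3 - 1078 = -3193/3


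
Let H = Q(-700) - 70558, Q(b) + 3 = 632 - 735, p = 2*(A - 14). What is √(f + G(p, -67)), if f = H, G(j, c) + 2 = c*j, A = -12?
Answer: I*√67182 ≈ 259.19*I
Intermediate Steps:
p = -52 (p = 2*(-12 - 14) = 2*(-26) = -52)
Q(b) = -106 (Q(b) = -3 + (632 - 735) = -3 - 103 = -106)
H = -70664 (H = -106 - 70558 = -70664)
G(j, c) = -2 + c*j
f = -70664
√(f + G(p, -67)) = √(-70664 + (-2 - 67*(-52))) = √(-70664 + (-2 + 3484)) = √(-70664 + 3482) = √(-67182) = I*√67182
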